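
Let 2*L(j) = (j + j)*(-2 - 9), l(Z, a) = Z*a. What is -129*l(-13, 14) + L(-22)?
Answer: 23720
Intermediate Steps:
L(j) = -11*j (L(j) = ((j + j)*(-2 - 9))/2 = ((2*j)*(-11))/2 = (-22*j)/2 = -11*j)
-129*l(-13, 14) + L(-22) = -(-1677)*14 - 11*(-22) = -129*(-182) + 242 = 23478 + 242 = 23720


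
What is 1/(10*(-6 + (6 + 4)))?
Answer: 1/40 ≈ 0.025000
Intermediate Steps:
1/(10*(-6 + (6 + 4))) = 1/(10*(-6 + 10)) = 1/(10*4) = 1/40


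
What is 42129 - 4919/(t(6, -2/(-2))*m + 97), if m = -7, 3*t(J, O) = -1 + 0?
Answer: 12539685/298 ≈ 42080.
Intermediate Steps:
t(J, O) = -⅓ (t(J, O) = (-1 + 0)/3 = (⅓)*(-1) = -⅓)
42129 - 4919/(t(6, -2/(-2))*m + 97) = 42129 - 4919/(-⅓*(-7) + 97) = 42129 - 4919/(7/3 + 97) = 42129 - 4919/298/3 = 42129 - 4919*3/298 = 42129 - 1*14757/298 = 42129 - 14757/298 = 12539685/298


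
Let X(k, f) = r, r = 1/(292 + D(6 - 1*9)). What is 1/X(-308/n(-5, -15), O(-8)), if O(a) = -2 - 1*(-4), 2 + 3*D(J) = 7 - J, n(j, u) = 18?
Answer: 884/3 ≈ 294.67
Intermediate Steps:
D(J) = 5/3 - J/3 (D(J) = -⅔ + (7 - J)/3 = -⅔ + (7/3 - J/3) = 5/3 - J/3)
O(a) = 2 (O(a) = -2 + 4 = 2)
r = 3/884 (r = 1/(292 + (5/3 - (6 - 1*9)/3)) = 1/(292 + (5/3 - (6 - 9)/3)) = 1/(292 + (5/3 - ⅓*(-3))) = 1/(292 + (5/3 + 1)) = 1/(292 + 8/3) = 1/(884/3) = 3/884 ≈ 0.0033937)
X(k, f) = 3/884
1/X(-308/n(-5, -15), O(-8)) = 1/(3/884) = 884/3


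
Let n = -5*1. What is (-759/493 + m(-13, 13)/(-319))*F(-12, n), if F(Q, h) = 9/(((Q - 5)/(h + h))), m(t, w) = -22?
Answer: -2250/289 ≈ -7.7855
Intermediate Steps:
n = -5
F(Q, h) = 18*h/(-5 + Q) (F(Q, h) = 9/(((-5 + Q)/((2*h)))) = 9/(((-5 + Q)*(1/(2*h)))) = 9/(((-5 + Q)/(2*h))) = 9*(2*h/(-5 + Q)) = 18*h/(-5 + Q))
(-759/493 + m(-13, 13)/(-319))*F(-12, n) = (-759/493 - 22/(-319))*(18*(-5)/(-5 - 12)) = (-759*1/493 - 22*(-1/319))*(18*(-5)/(-17)) = (-759/493 + 2/29)*(18*(-5)*(-1/17)) = -25/17*90/17 = -2250/289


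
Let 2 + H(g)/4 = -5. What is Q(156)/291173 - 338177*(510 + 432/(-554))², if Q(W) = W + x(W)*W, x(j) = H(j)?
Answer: -1959142297051110657384/22341413117 ≈ -8.7691e+10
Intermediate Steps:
H(g) = -28 (H(g) = -8 + 4*(-5) = -8 - 20 = -28)
x(j) = -28
Q(W) = -27*W (Q(W) = W - 28*W = -27*W)
Q(156)/291173 - 338177*(510 + 432/(-554))² = -27*156/291173 - 338177*(510 + 432/(-554))² = -4212*1/291173 - 338177*(510 + 432*(-1/554))² = -4212/291173 - 338177*(510 - 216/277)² = -4212/291173 - 338177/((1/(141054/277))²) = -4212/291173 - 338177/((277/141054)²) = -4212/291173 - 338177/76729/19896230916 = -4212/291173 - 338177*19896230916/76729 = -4212/291173 - 6728447682480132/76729 = -1959142297051110657384/22341413117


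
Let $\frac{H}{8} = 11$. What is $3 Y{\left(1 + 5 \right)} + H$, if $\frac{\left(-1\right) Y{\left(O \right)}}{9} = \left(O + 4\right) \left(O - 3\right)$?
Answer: $-722$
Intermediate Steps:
$H = 88$ ($H = 8 \cdot 11 = 88$)
$Y{\left(O \right)} = - 9 \left(-3 + O\right) \left(4 + O\right)$ ($Y{\left(O \right)} = - 9 \left(O + 4\right) \left(O - 3\right) = - 9 \left(4 + O\right) \left(-3 + O\right) = - 9 \left(-3 + O\right) \left(4 + O\right)$)
$3 Y{\left(1 + 5 \right)} + H = 3 \left(108 - 9 \left(1 + 5\right) - 9 \left(1 + 5\right)^{2}\right) + 88 = 3 \left(108 - 54 - 9 \cdot 6^{2}\right) + 88 = 3 \left(108 - 54 - 324\right) + 88 = 3 \left(-270\right) + 88 = -810 + 88 = -722$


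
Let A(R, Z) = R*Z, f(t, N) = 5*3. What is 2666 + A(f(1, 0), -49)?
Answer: 1931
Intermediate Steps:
f(t, N) = 15
2666 + A(f(1, 0), -49) = 2666 + 15*(-49) = 2666 - 735 = 1931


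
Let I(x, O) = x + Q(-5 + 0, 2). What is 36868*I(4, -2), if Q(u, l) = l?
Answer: 221208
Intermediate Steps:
I(x, O) = 2 + x (I(x, O) = x + 2 = 2 + x)
36868*I(4, -2) = 36868*(2 + 4) = 36868*6 = 221208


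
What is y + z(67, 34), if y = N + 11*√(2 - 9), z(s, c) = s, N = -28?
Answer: 39 + 11*I*√7 ≈ 39.0 + 29.103*I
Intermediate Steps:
y = -28 + 11*I*√7 (y = -28 + 11*√(2 - 9) = -28 + 11*√(-7) = -28 + 11*(I*√7) = -28 + 11*I*√7 ≈ -28.0 + 29.103*I)
y + z(67, 34) = (-28 + 11*I*√7) + 67 = 39 + 11*I*√7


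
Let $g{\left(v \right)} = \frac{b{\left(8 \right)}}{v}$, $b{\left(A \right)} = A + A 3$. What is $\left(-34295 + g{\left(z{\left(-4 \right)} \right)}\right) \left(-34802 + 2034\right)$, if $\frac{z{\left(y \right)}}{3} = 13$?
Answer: $\frac{43826315264}{39} \approx 1.1238 \cdot 10^{9}$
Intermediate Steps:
$z{\left(y \right)} = 39$ ($z{\left(y \right)} = 3 \cdot 13 = 39$)
$b{\left(A \right)} = 4 A$ ($b{\left(A \right)} = A + 3 A = 4 A$)
$g{\left(v \right)} = \frac{32}{v}$ ($g{\left(v \right)} = \frac{4 \cdot 8}{v} = \frac{32}{v}$)
$\left(-34295 + g{\left(z{\left(-4 \right)} \right)}\right) \left(-34802 + 2034\right) = \left(-34295 + \frac{32}{39}\right) \left(-34802 + 2034\right) = \left(-34295 + 32 \cdot \frac{1}{39}\right) \left(-32768\right) = \left(-34295 + \frac{32}{39}\right) \left(-32768\right) = \left(- \frac{1337473}{39}\right) \left(-32768\right) = \frac{43826315264}{39}$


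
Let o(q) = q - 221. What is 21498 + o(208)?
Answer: 21485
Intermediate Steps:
o(q) = -221 + q
21498 + o(208) = 21498 + (-221 + 208) = 21498 - 13 = 21485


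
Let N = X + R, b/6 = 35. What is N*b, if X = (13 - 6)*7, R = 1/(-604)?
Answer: 3107475/302 ≈ 10290.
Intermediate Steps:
R = -1/604 ≈ -0.0016556
X = 49 (X = 7*7 = 49)
b = 210 (b = 6*35 = 210)
N = 29595/604 (N = 49 - 1/604 = 29595/604 ≈ 48.998)
N*b = (29595/604)*210 = 3107475/302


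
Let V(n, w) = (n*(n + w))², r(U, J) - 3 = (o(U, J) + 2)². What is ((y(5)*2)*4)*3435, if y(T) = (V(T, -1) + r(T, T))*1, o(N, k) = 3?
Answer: 11761440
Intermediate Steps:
r(U, J) = 28 (r(U, J) = 3 + (3 + 2)² = 3 + 5² = 3 + 25 = 28)
V(n, w) = n²*(n + w)²
y(T) = 28 + T²*(-1 + T)² (y(T) = (T²*(T - 1)² + 28)*1 = (T²*(-1 + T)² + 28)*1 = (28 + T²*(-1 + T)²)*1 = 28 + T²*(-1 + T)²)
((y(5)*2)*4)*3435 = (((28 + 5²*(-1 + 5)²)*2)*4)*3435 = (((28 + 25*4²)*2)*4)*3435 = (((28 + 25*16)*2)*4)*3435 = (((28 + 400)*2)*4)*3435 = ((428*2)*4)*3435 = (856*4)*3435 = 3424*3435 = 11761440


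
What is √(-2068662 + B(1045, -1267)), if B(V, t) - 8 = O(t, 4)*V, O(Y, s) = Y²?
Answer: 9*√20684671 ≈ 40932.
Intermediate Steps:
B(V, t) = 8 + V*t² (B(V, t) = 8 + t²*V = 8 + V*t²)
√(-2068662 + B(1045, -1267)) = √(-2068662 + (8 + 1045*(-1267)²)) = √(-2068662 + (8 + 1045*1605289)) = √(-2068662 + (8 + 1677527005)) = √(-2068662 + 1677527013) = √1675458351 = 9*√20684671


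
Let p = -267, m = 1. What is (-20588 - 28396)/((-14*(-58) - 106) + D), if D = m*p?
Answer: -48984/439 ≈ -111.58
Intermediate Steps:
D = -267 (D = 1*(-267) = -267)
(-20588 - 28396)/((-14*(-58) - 106) + D) = (-20588 - 28396)/((-14*(-58) - 106) - 267) = -48984/((812 - 106) - 267) = -48984/(706 - 267) = -48984/439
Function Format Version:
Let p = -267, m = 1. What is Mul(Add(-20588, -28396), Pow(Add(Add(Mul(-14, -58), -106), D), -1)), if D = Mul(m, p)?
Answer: Rational(-48984, 439) ≈ -111.58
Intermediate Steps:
D = -267 (D = Mul(1, -267) = -267)
Mul(Add(-20588, -28396), Pow(Add(Add(Mul(-14, -58), -106), D), -1)) = Mul(Add(-20588, -28396), Pow(Add(Add(Mul(-14, -58), -106), -267), -1)) = Mul(-48984, Pow(Add(Add(812, -106), -267), -1)) = Mul(-48984, Pow(Add(706, -267), -1)) = Mul(-48984, Pow(439, -1)) = Mul(-48984, Rational(1, 439)) = Rational(-48984, 439)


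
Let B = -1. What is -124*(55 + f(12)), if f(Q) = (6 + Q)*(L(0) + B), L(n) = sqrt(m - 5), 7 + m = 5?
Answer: -4588 - 2232*I*sqrt(7) ≈ -4588.0 - 5905.3*I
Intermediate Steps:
m = -2 (m = -7 + 5 = -2)
L(n) = I*sqrt(7) (L(n) = sqrt(-2 - 5) = sqrt(-7) = I*sqrt(7))
f(Q) = (-1 + I*sqrt(7))*(6 + Q) (f(Q) = (6 + Q)*(I*sqrt(7) - 1) = (6 + Q)*(-1 + I*sqrt(7)) = (-1 + I*sqrt(7))*(6 + Q))
-124*(55 + f(12)) = -124*(55 + (-6 - 1*12 + 6*I*sqrt(7) + I*12*sqrt(7))) = -124*(55 + (-6 - 12 + 6*I*sqrt(7) + 12*I*sqrt(7))) = -124*(55 + (-18 + 18*I*sqrt(7))) = -124*(37 + 18*I*sqrt(7)) = -4588 - 2232*I*sqrt(7)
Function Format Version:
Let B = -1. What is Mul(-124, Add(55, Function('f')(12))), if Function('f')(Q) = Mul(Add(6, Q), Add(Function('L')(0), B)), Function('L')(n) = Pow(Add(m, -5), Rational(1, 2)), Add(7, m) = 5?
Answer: Add(-4588, Mul(-2232, I, Pow(7, Rational(1, 2)))) ≈ Add(-4588.0, Mul(-5905.3, I))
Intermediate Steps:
m = -2 (m = Add(-7, 5) = -2)
Function('L')(n) = Mul(I, Pow(7, Rational(1, 2))) (Function('L')(n) = Pow(Add(-2, -5), Rational(1, 2)) = Pow(-7, Rational(1, 2)) = Mul(I, Pow(7, Rational(1, 2))))
Function('f')(Q) = Mul(Add(-1, Mul(I, Pow(7, Rational(1, 2)))), Add(6, Q)) (Function('f')(Q) = Mul(Add(6, Q), Add(Mul(I, Pow(7, Rational(1, 2))), -1)) = Mul(Add(6, Q), Add(-1, Mul(I, Pow(7, Rational(1, 2))))) = Mul(Add(-1, Mul(I, Pow(7, Rational(1, 2)))), Add(6, Q)))
Mul(-124, Add(55, Function('f')(12))) = Mul(-124, Add(55, Add(-6, Mul(-1, 12), Mul(6, I, Pow(7, Rational(1, 2))), Mul(I, 12, Pow(7, Rational(1, 2)))))) = Mul(-124, Add(55, Add(-6, -12, Mul(6, I, Pow(7, Rational(1, 2))), Mul(12, I, Pow(7, Rational(1, 2)))))) = Mul(-124, Add(55, Add(-18, Mul(18, I, Pow(7, Rational(1, 2)))))) = Mul(-124, Add(37, Mul(18, I, Pow(7, Rational(1, 2))))) = Add(-4588, Mul(-2232, I, Pow(7, Rational(1, 2))))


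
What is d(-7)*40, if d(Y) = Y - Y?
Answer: 0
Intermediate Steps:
d(Y) = 0
d(-7)*40 = 0*40 = 0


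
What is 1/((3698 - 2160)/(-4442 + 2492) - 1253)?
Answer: -975/1222444 ≈ -0.00079758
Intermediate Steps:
1/((3698 - 2160)/(-4442 + 2492) - 1253) = 1/(1538/(-1950) - 1253) = 1/(1538*(-1/1950) - 1253) = 1/(-769/975 - 1253) = 1/(-1222444/975) = -975/1222444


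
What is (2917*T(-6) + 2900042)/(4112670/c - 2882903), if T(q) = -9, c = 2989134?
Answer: -1431690068121/1436229877222 ≈ -0.99684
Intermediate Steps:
(2917*T(-6) + 2900042)/(4112670/c - 2882903) = (2917*(-9) + 2900042)/(4112670/2989134 - 2882903) = (-26253 + 2900042)/(4112670*(1/2989134) - 2882903) = 2873789/(685445/498189 - 2882903) = 2873789/(-1436229877222/498189) = 2873789*(-498189/1436229877222) = -1431690068121/1436229877222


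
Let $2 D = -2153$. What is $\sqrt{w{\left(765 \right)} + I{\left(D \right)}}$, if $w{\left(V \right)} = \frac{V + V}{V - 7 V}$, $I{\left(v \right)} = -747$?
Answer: $\frac{i \sqrt{6726}}{3} \approx 27.337 i$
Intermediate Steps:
$D = - \frac{2153}{2}$ ($D = \frac{1}{2} \left(-2153\right) = - \frac{2153}{2} \approx -1076.5$)
$w{\left(V \right)} = - \frac{1}{3}$ ($w{\left(V \right)} = \frac{2 V}{\left(-6\right) V} = 2 V \left(- \frac{1}{6 V}\right) = - \frac{1}{3}$)
$\sqrt{w{\left(765 \right)} + I{\left(D \right)}} = \sqrt{- \frac{1}{3} - 747} = \sqrt{- \frac{2242}{3}} = \frac{i \sqrt{6726}}{3}$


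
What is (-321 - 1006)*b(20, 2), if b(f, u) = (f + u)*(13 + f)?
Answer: -963402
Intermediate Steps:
b(f, u) = (13 + f)*(f + u)
(-321 - 1006)*b(20, 2) = (-321 - 1006)*(20² + 13*20 + 13*2 + 20*2) = -1327*(400 + 260 + 26 + 40) = -1327*726 = -963402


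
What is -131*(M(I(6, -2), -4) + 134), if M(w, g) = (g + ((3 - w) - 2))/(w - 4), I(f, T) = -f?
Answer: -175147/10 ≈ -17515.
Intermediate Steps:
M(w, g) = (1 + g - w)/(-4 + w) (M(w, g) = (g + (1 - w))/(-4 + w) = (1 + g - w)/(-4 + w))
-131*(M(I(6, -2), -4) + 134) = -131*((1 - 4 - (-1)*6)/(-4 - 1*6) + 134) = -131*((1 - 4 - 1*(-6))/(-4 - 6) + 134) = -131*((1 - 4 + 6)/(-10) + 134) = -131*(-⅒*3 + 134) = -131*(-3/10 + 134) = -131*1337/10 = -175147/10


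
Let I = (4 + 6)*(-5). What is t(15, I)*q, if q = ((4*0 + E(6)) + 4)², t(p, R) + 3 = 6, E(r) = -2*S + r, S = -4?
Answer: 972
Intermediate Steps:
E(r) = 8 + r (E(r) = -2*(-4) + r = 8 + r)
I = -50 (I = 10*(-5) = -50)
t(p, R) = 3 (t(p, R) = -3 + 6 = 3)
q = 324 (q = ((4*0 + (8 + 6)) + 4)² = ((0 + 14) + 4)² = (14 + 4)² = 18² = 324)
t(15, I)*q = 3*324 = 972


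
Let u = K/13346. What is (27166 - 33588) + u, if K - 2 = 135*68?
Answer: -42849415/6673 ≈ -6421.3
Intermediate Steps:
K = 9182 (K = 2 + 135*68 = 2 + 9180 = 9182)
u = 4591/6673 (u = 9182/13346 = 9182*(1/13346) = 4591/6673 ≈ 0.68800)
(27166 - 33588) + u = (27166 - 33588) + 4591/6673 = -6422 + 4591/6673 = -42849415/6673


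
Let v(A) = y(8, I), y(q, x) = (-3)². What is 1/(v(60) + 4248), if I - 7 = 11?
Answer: 1/4257 ≈ 0.00023491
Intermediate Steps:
I = 18 (I = 7 + 11 = 18)
y(q, x) = 9
v(A) = 9
1/(v(60) + 4248) = 1/(9 + 4248) = 1/4257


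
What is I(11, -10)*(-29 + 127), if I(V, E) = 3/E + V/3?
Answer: 4949/15 ≈ 329.93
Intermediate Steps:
I(V, E) = 3/E + V/3 (I(V, E) = 3/E + V*(⅓) = 3/E + V/3)
I(11, -10)*(-29 + 127) = (3/(-10) + (⅓)*11)*(-29 + 127) = (3*(-⅒) + 11/3)*98 = (-3/10 + 11/3)*98 = (101/30)*98 = 4949/15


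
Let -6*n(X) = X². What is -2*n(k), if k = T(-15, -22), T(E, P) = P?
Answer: 484/3 ≈ 161.33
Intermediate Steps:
k = -22
n(X) = -X²/6
-2*n(k) = -(-1)*(-22)²/3 = -(-1)*484/3 = -2*(-242/3) = 484/3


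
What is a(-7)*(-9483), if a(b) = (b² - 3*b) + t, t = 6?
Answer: -720708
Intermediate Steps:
a(b) = 6 + b² - 3*b (a(b) = (b² - 3*b) + 6 = 6 + b² - 3*b)
a(-7)*(-9483) = (6 + (-7)² - 3*(-7))*(-9483) = (6 + 49 + 21)*(-9483) = 76*(-9483) = -720708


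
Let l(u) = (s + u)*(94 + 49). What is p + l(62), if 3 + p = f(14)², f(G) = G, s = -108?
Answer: -6385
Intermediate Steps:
l(u) = -15444 + 143*u (l(u) = (-108 + u)*(94 + 49) = (-108 + u)*143 = -15444 + 143*u)
p = 193 (p = -3 + 14² = -3 + 196 = 193)
p + l(62) = 193 + (-15444 + 143*62) = 193 + (-15444 + 8866) = 193 - 6578 = -6385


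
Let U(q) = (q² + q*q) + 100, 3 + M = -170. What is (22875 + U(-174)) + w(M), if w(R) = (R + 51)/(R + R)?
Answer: 14450232/173 ≈ 83527.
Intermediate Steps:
M = -173 (M = -3 - 170 = -173)
U(q) = 100 + 2*q² (U(q) = (q² + q²) + 100 = 2*q² + 100 = 100 + 2*q²)
w(R) = (51 + R)/(2*R) (w(R) = (51 + R)/((2*R)) = (51 + R)*(1/(2*R)) = (51 + R)/(2*R))
(22875 + U(-174)) + w(M) = (22875 + (100 + 2*(-174)²)) + (½)*(51 - 173)/(-173) = (22875 + (100 + 2*30276)) + (½)*(-1/173)*(-122) = (22875 + (100 + 60552)) + 61/173 = (22875 + 60652) + 61/173 = 83527 + 61/173 = 14450232/173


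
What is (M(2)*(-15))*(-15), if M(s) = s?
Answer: 450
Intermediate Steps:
(M(2)*(-15))*(-15) = (2*(-15))*(-15) = -30*(-15) = 450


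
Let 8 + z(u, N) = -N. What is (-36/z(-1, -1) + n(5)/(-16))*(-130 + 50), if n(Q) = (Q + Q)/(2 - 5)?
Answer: -8990/21 ≈ -428.10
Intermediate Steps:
z(u, N) = -8 - N
n(Q) = -2*Q/3 (n(Q) = (2*Q)/(-3) = (2*Q)*(-⅓) = -2*Q/3)
(-36/z(-1, -1) + n(5)/(-16))*(-130 + 50) = (-36/(-8 - 1*(-1)) - ⅔*5/(-16))*(-130 + 50) = (-36/(-8 + 1) - 10/3*(-1/16))*(-80) = (-36/(-7) + 5/24)*(-80) = (-36*(-⅐) + 5/24)*(-80) = (36/7 + 5/24)*(-80) = (899/168)*(-80) = -8990/21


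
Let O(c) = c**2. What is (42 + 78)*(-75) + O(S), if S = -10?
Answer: -8900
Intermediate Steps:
(42 + 78)*(-75) + O(S) = (42 + 78)*(-75) + (-10)**2 = 120*(-75) + 100 = -9000 + 100 = -8900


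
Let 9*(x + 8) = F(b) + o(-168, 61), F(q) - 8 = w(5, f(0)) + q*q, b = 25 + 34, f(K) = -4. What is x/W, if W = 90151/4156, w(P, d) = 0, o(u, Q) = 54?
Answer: 4808492/270453 ≈ 17.779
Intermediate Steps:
W = 90151/4156 (W = 90151*(1/4156) = 90151/4156 ≈ 21.692)
b = 59
F(q) = 8 + q² (F(q) = 8 + (0 + q*q) = 8 + (0 + q²) = 8 + q²)
x = 1157/3 (x = -8 + ((8 + 59²) + 54)/9 = -8 + ((8 + 3481) + 54)/9 = -8 + (3489 + 54)/9 = -8 + (⅑)*3543 = -8 + 1181/3 = 1157/3 ≈ 385.67)
x/W = 1157/(3*(90151/4156)) = (1157/3)*(4156/90151) = 4808492/270453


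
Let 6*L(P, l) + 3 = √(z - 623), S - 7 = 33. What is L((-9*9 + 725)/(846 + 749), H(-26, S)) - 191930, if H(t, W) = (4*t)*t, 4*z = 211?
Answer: -383861/2 + I*√2281/12 ≈ -1.9193e+5 + 3.98*I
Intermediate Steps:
z = 211/4 (z = (¼)*211 = 211/4 ≈ 52.750)
S = 40 (S = 7 + 33 = 40)
H(t, W) = 4*t²
L(P, l) = -½ + I*√2281/12 (L(P, l) = -½ + √(211/4 - 623)/6 = -½ + √(-2281/4)/6 = -½ + (I*√2281/2)/6 = -½ + I*√2281/12)
L((-9*9 + 725)/(846 + 749), H(-26, S)) - 191930 = (-½ + I*√2281/12) - 191930 = -383861/2 + I*√2281/12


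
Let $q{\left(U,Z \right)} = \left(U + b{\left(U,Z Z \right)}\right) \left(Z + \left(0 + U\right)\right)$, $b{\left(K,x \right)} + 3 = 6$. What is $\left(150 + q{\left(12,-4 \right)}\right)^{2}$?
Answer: $72900$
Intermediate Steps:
$b{\left(K,x \right)} = 3$ ($b{\left(K,x \right)} = -3 + 6 = 3$)
$q{\left(U,Z \right)} = \left(3 + U\right) \left(U + Z\right)$ ($q{\left(U,Z \right)} = \left(U + 3\right) \left(Z + \left(0 + U\right)\right) = \left(3 + U\right) \left(Z + U\right) = \left(3 + U\right) \left(U + Z\right)$)
$\left(150 + q{\left(12,-4 \right)}\right)^{2} = \left(150 + \left(12^{2} + 3 \cdot 12 + 3 \left(-4\right) + 12 \left(-4\right)\right)\right)^{2} = \left(150 + \left(144 + 36 - 12 - 48\right)\right)^{2} = \left(150 + 120\right)^{2} = 270^{2} = 72900$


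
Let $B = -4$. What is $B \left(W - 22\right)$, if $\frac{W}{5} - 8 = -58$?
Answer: $1088$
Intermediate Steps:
$W = -250$ ($W = 40 + 5 \left(-58\right) = 40 - 290 = -250$)
$B \left(W - 22\right) = - 4 \left(-250 - 22\right) = \left(-4\right) \left(-272\right) = 1088$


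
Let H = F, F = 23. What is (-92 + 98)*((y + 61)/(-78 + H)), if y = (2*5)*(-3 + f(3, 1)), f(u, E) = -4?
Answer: 54/55 ≈ 0.98182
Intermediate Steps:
y = -70 (y = (2*5)*(-3 - 4) = 10*(-7) = -70)
H = 23
(-92 + 98)*((y + 61)/(-78 + H)) = (-92 + 98)*((-70 + 61)/(-78 + 23)) = 6*(-9/(-55)) = 6*(-9*(-1/55)) = 6*(9/55) = 54/55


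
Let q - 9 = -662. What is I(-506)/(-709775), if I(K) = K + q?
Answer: 1159/709775 ≈ 0.0016329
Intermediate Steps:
q = -653 (q = 9 - 662 = -653)
I(K) = -653 + K (I(K) = K - 653 = -653 + K)
I(-506)/(-709775) = (-653 - 506)/(-709775) = -1159*(-1/709775) = 1159/709775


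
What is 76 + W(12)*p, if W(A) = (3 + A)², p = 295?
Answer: 66451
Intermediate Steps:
76 + W(12)*p = 76 + (3 + 12)²*295 = 76 + 15²*295 = 76 + 225*295 = 76 + 66375 = 66451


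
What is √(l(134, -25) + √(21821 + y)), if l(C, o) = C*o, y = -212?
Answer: I*√3203 ≈ 56.595*I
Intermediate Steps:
√(l(134, -25) + √(21821 + y)) = √(134*(-25) + √(21821 - 212)) = √(-3350 + √21609) = √(-3350 + 147) = √(-3203) = I*√3203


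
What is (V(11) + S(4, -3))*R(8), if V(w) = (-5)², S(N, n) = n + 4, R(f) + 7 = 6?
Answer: -26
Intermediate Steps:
R(f) = -1 (R(f) = -7 + 6 = -1)
S(N, n) = 4 + n
V(w) = 25
(V(11) + S(4, -3))*R(8) = (25 + (4 - 3))*(-1) = (25 + 1)*(-1) = 26*(-1) = -26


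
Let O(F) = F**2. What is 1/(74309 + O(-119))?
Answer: 1/88470 ≈ 1.1303e-5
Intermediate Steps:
1/(74309 + O(-119)) = 1/(74309 + (-119)**2) = 1/(74309 + 14161) = 1/88470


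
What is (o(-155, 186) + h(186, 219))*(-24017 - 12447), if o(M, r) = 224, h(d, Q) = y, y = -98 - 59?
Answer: -2443088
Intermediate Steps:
y = -157
h(d, Q) = -157
(o(-155, 186) + h(186, 219))*(-24017 - 12447) = (224 - 157)*(-24017 - 12447) = 67*(-36464) = -2443088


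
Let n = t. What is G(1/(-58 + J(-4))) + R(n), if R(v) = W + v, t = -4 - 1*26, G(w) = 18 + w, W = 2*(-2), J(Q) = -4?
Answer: -993/62 ≈ -16.016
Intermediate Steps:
W = -4
t = -30 (t = -4 - 26 = -30)
n = -30
R(v) = -4 + v
G(1/(-58 + J(-4))) + R(n) = (18 + 1/(-58 - 4)) + (-4 - 30) = (18 + 1/(-62)) - 34 = (18 - 1/62) - 34 = 1115/62 - 34 = -993/62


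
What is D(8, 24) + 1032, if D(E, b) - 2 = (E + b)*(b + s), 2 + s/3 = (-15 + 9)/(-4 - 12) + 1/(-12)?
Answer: 1638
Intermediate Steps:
s = -41/8 (s = -6 + 3*((-15 + 9)/(-4 - 12) + 1/(-12)) = -6 + 3*(-6/(-16) - 1/12) = -6 + 3*(-6*(-1/16) - 1/12) = -6 + 3*(3/8 - 1/12) = -6 + 3*(7/24) = -6 + 7/8 = -41/8 ≈ -5.1250)
D(E, b) = 2 + (-41/8 + b)*(E + b) (D(E, b) = 2 + (E + b)*(b - 41/8) = 2 + (E + b)*(-41/8 + b) = 2 + (-41/8 + b)*(E + b))
D(8, 24) + 1032 = (2 + 24**2 - 41/8*8 - 41/8*24 + 8*24) + 1032 = (2 + 576 - 41 - 123 + 192) + 1032 = 606 + 1032 = 1638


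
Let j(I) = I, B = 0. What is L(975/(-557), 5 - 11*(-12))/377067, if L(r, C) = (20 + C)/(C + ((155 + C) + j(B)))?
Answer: 157/161761743 ≈ 9.7056e-7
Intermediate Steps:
L(r, C) = (20 + C)/(155 + 2*C) (L(r, C) = (20 + C)/(C + ((155 + C) + 0)) = (20 + C)/(C + (155 + C)) = (20 + C)/(155 + 2*C))
L(975/(-557), 5 - 11*(-12))/377067 = ((20 + (5 - 11*(-12)))/(155 + 2*(5 - 11*(-12))))/377067 = ((20 + (5 + 132))/(155 + 2*(5 + 132)))*(1/377067) = ((20 + 137)/(155 + 2*137))*(1/377067) = (157/(155 + 274))*(1/377067) = (157/429)*(1/377067) = 157/161761743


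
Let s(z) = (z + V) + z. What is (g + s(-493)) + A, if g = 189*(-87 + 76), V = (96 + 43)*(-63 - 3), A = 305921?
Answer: 293682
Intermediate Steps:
V = -9174 (V = 139*(-66) = -9174)
g = -2079 (g = 189*(-11) = -2079)
s(z) = -9174 + 2*z (s(z) = (z - 9174) + z = (-9174 + z) + z = -9174 + 2*z)
(g + s(-493)) + A = (-2079 + (-9174 + 2*(-493))) + 305921 = (-2079 + (-9174 - 986)) + 305921 = (-2079 - 10160) + 305921 = -12239 + 305921 = 293682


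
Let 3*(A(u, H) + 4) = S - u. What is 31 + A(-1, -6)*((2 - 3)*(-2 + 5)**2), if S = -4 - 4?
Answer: 88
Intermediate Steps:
S = -8
A(u, H) = -20/3 - u/3 (A(u, H) = -4 + (-8 - u)/3 = -4 + (-8/3 - u/3) = -20/3 - u/3)
31 + A(-1, -6)*((2 - 3)*(-2 + 5)**2) = 31 + (-20/3 - 1/3*(-1))*((2 - 3)*(-2 + 5)**2) = 31 + (-20/3 + 1/3)*(-1*3**2) = 31 - (-19)*9/3 = 31 - 19/3*(-9) = 31 + 57 = 88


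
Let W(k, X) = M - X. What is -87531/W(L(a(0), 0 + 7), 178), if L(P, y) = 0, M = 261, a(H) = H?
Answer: -87531/83 ≈ -1054.6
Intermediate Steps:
W(k, X) = 261 - X
-87531/W(L(a(0), 0 + 7), 178) = -87531/(261 - 1*178) = -87531/(261 - 178) = -87531/83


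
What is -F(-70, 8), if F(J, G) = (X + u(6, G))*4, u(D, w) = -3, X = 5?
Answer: -8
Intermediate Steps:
F(J, G) = 8 (F(J, G) = (5 - 3)*4 = 2*4 = 8)
-F(-70, 8) = -1*8 = -8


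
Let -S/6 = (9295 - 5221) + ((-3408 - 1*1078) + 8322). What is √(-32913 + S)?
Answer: I*√80373 ≈ 283.5*I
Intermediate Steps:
S = -47460 (S = -6*((9295 - 5221) + ((-3408 - 1*1078) + 8322)) = -6*(4074 + ((-3408 - 1078) + 8322)) = -6*(4074 + (-4486 + 8322)) = -6*(4074 + 3836) = -6*7910 = -47460)
√(-32913 + S) = √(-32913 - 47460) = √(-80373) = I*√80373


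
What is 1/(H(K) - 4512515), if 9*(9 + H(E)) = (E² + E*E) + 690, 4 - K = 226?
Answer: -3/13504486 ≈ -2.2215e-7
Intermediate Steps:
K = -222 (K = 4 - 1*226 = 4 - 226 = -222)
H(E) = 203/3 + 2*E²/9 (H(E) = -9 + ((E² + E*E) + 690)/9 = -9 + ((E² + E²) + 690)/9 = -9 + (2*E² + 690)/9 = -9 + (690 + 2*E²)/9 = -9 + (230/3 + 2*E²/9) = 203/3 + 2*E²/9)
1/(H(K) - 4512515) = 1/((203/3 + (2/9)*(-222)²) - 4512515) = 1/((203/3 + (2/9)*49284) - 4512515) = 1/((203/3 + 10952) - 4512515) = 1/(33059/3 - 4512515) = 1/(-13504486/3) = -3/13504486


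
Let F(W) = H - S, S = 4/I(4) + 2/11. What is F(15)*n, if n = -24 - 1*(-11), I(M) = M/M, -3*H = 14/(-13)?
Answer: 1640/33 ≈ 49.697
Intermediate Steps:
H = 14/39 (H = -14/(3*(-13)) = -14*(-1)/(3*13) = -1/3*(-14/13) = 14/39 ≈ 0.35897)
I(M) = 1
S = 46/11 (S = 4/1 + 2/11 = 4*1 + 2*(1/11) = 4 + 2/11 = 46/11 ≈ 4.1818)
F(W) = -1640/429 (F(W) = 14/39 - 1*46/11 = 14/39 - 46/11 = -1640/429)
n = -13 (n = -24 + 11 = -13)
F(15)*n = -1640/429*(-13) = 1640/33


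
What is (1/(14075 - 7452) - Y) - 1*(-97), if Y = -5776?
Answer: 38896880/6623 ≈ 5873.0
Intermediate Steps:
(1/(14075 - 7452) - Y) - 1*(-97) = (1/(14075 - 7452) - 1*(-5776)) - 1*(-97) = (1/6623 + 5776) + 97 = 38254449/6623 + 97 = 38896880/6623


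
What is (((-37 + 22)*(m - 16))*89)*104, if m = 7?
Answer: 1249560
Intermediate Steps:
(((-37 + 22)*(m - 16))*89)*104 = (((-37 + 22)*(7 - 16))*89)*104 = (-15*(-9)*89)*104 = (135*89)*104 = 12015*104 = 1249560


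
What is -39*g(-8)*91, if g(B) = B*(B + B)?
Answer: -454272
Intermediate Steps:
g(B) = 2*B² (g(B) = B*(2*B) = 2*B²)
-39*g(-8)*91 = -78*(-8)²*91 = -78*64*91 = -39*128*91 = -4992*91 = -454272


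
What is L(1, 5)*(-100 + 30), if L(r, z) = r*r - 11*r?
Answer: 700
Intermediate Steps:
L(r, z) = r**2 - 11*r
L(1, 5)*(-100 + 30) = (1*(-11 + 1))*(-100 + 30) = (1*(-10))*(-70) = -10*(-70) = 700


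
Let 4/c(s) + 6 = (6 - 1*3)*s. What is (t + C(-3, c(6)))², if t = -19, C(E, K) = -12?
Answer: 961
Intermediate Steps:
c(s) = 4/(-6 + 3*s) (c(s) = 4/(-6 + (6 - 1*3)*s) = 4/(-6 + (6 - 3)*s) = 4/(-6 + 3*s))
(t + C(-3, c(6)))² = (-19 - 12)² = (-31)² = 961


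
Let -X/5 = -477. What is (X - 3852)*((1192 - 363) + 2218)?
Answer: -4469949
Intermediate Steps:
X = 2385 (X = -5*(-477) = 2385)
(X - 3852)*((1192 - 363) + 2218) = (2385 - 3852)*((1192 - 363) + 2218) = -1467*(829 + 2218) = -1467*3047 = -4469949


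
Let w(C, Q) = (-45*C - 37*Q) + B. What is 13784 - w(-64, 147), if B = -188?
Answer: 16531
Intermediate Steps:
w(C, Q) = -188 - 45*C - 37*Q (w(C, Q) = (-45*C - 37*Q) - 188 = -188 - 45*C - 37*Q)
13784 - w(-64, 147) = 13784 - (-188 - 45*(-64) - 37*147) = 13784 - (-188 + 2880 - 5439) = 13784 - 1*(-2747) = 13784 + 2747 = 16531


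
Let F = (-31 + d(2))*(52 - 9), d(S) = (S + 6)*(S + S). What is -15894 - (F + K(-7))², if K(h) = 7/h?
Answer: -17658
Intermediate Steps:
d(S) = 2*S*(6 + S) (d(S) = (6 + S)*(2*S) = 2*S*(6 + S))
F = 43 (F = (-31 + 2*2*(6 + 2))*(52 - 9) = (-31 + 2*2*8)*43 = (-31 + 32)*43 = 1*43 = 43)
-15894 - (F + K(-7))² = -15894 - (43 + 7/(-7))² = -15894 - (43 + 7*(-⅐))² = -15894 - (43 - 1)² = -15894 - 1*42² = -15894 - 1*1764 = -15894 - 1764 = -17658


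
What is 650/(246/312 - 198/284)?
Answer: 2399800/337 ≈ 7121.1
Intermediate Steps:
650/(246/312 - 198/284) = 650/(246*(1/312) - 198*1/284) = 650/(41/52 - 99/142) = 650/(337/3692) = 650*(3692/337) = 2399800/337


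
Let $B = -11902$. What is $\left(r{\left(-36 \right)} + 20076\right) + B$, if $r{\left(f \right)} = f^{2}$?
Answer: $9470$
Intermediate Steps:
$\left(r{\left(-36 \right)} + 20076\right) + B = \left(\left(-36\right)^{2} + 20076\right) - 11902 = \left(1296 + 20076\right) - 11902 = 21372 - 11902 = 9470$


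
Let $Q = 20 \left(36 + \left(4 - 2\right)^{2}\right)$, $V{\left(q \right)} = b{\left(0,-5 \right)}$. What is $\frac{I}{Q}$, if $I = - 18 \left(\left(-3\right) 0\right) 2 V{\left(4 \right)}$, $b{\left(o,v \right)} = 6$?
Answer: $0$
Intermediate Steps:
$V{\left(q \right)} = 6$
$Q = 800$ ($Q = 20 \left(36 + 2^{2}\right) = 20 \left(36 + 4\right) = 20 \cdot 40 = 800$)
$I = 0$ ($I = - 18 \left(\left(-3\right) 0\right) 2 \cdot 6 = \left(-18\right) 0 \cdot 12 = 0 \cdot 12 = 0$)
$\frac{I}{Q} = \frac{0}{800} = 0 \cdot \frac{1}{800} = 0$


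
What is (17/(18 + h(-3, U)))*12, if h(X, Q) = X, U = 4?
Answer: 68/5 ≈ 13.600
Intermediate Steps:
(17/(18 + h(-3, U)))*12 = (17/(18 - 3))*12 = (17/15)*12 = 68/5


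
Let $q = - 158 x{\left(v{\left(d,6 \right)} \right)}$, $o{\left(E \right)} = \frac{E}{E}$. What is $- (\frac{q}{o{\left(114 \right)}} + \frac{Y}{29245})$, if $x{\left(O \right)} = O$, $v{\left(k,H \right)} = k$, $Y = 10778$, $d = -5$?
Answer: $- \frac{23114328}{29245} \approx -790.37$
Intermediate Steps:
$o{\left(E \right)} = 1$
$q = 790$ ($q = \left(-158\right) \left(-5\right) = 790$)
$- (\frac{q}{o{\left(114 \right)}} + \frac{Y}{29245}) = - (\frac{790}{1} + \frac{10778}{29245}) = - (790 \cdot 1 + 10778 \cdot \frac{1}{29245}) = - (790 + \frac{10778}{29245}) = \left(-1\right) \frac{23114328}{29245} = - \frac{23114328}{29245}$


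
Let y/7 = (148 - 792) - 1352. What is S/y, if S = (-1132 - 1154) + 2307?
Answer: -3/1996 ≈ -0.0015030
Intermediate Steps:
S = 21 (S = -2286 + 2307 = 21)
y = -13972 (y = 7*((148 - 792) - 1352) = 7*(-644 - 1352) = 7*(-1996) = -13972)
S/y = 21/(-13972) = 21*(-1/13972) = -3/1996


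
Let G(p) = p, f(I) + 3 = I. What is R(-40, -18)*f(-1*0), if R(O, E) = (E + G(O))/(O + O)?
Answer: -87/40 ≈ -2.1750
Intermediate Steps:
f(I) = -3 + I
R(O, E) = (E + O)/(2*O) (R(O, E) = (E + O)/(O + O) = (E + O)/((2*O)) = (E + O)*(1/(2*O)) = (E + O)/(2*O))
R(-40, -18)*f(-1*0) = ((½)*(-18 - 40)/(-40))*(-3 - 1*0) = ((½)*(-1/40)*(-58))*(-3 + 0) = (29/40)*(-3) = -87/40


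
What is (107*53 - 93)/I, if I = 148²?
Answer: 2789/10952 ≈ 0.25466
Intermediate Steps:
I = 21904
(107*53 - 93)/I = (107*53 - 93)/21904 = (5671 - 93)*(1/21904) = 5578*(1/21904) = 2789/10952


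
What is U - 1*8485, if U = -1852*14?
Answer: -34413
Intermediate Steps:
U = -25928
U - 1*8485 = -25928 - 1*8485 = -25928 - 8485 = -34413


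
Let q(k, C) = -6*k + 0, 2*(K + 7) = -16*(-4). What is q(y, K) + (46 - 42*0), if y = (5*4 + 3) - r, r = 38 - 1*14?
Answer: 52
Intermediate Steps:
K = 25 (K = -7 + (-16*(-4))/2 = -7 + (½)*64 = -7 + 32 = 25)
r = 24 (r = 38 - 14 = 24)
y = -1 (y = (5*4 + 3) - 1*24 = (20 + 3) - 24 = 23 - 24 = -1)
q(k, C) = -6*k
q(y, K) + (46 - 42*0) = -6*(-1) + (46 - 42*0) = 6 + (46 + 0) = 6 + 46 = 52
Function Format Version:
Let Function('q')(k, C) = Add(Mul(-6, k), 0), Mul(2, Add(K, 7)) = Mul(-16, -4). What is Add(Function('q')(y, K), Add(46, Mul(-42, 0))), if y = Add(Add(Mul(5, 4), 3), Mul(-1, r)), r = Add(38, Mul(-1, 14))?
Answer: 52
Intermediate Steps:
K = 25 (K = Add(-7, Mul(Rational(1, 2), Mul(-16, -4))) = Add(-7, Mul(Rational(1, 2), 64)) = Add(-7, 32) = 25)
r = 24 (r = Add(38, -14) = 24)
y = -1 (y = Add(Add(Mul(5, 4), 3), Mul(-1, 24)) = Add(Add(20, 3), -24) = Add(23, -24) = -1)
Function('q')(k, C) = Mul(-6, k)
Add(Function('q')(y, K), Add(46, Mul(-42, 0))) = Add(Mul(-6, -1), Add(46, Mul(-42, 0))) = Add(6, Add(46, 0)) = Add(6, 46) = 52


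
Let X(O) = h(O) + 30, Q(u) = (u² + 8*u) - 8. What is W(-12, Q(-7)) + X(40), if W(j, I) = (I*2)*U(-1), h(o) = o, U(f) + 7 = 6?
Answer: 100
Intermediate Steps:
U(f) = -1 (U(f) = -7 + 6 = -1)
Q(u) = -8 + u² + 8*u
X(O) = 30 + O (X(O) = O + 30 = 30 + O)
W(j, I) = -2*I (W(j, I) = (I*2)*(-1) = (2*I)*(-1) = -2*I)
W(-12, Q(-7)) + X(40) = -2*(-8 + (-7)² + 8*(-7)) + (30 + 40) = -2*(-8 + 49 - 56) + 70 = -2*(-15) + 70 = 30 + 70 = 100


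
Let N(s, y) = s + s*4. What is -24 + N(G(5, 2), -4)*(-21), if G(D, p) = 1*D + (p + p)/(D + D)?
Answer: -591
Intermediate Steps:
G(D, p) = D + p/D (G(D, p) = D + (2*p)/((2*D)) = D + (2*p)*(1/(2*D)) = D + p/D)
N(s, y) = 5*s (N(s, y) = s + 4*s = 5*s)
-24 + N(G(5, 2), -4)*(-21) = -24 + (5*(5 + 2/5))*(-21) = -24 + (5*(27/5))*(-21) = -24 + 27*(-21) = -24 - 567 = -591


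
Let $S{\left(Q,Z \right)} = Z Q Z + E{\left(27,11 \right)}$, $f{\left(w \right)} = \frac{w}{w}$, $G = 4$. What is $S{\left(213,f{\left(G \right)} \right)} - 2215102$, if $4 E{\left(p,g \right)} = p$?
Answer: $- \frac{8859529}{4} \approx -2.2149 \cdot 10^{6}$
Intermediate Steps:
$E{\left(p,g \right)} = \frac{p}{4}$
$f{\left(w \right)} = 1$
$S{\left(Q,Z \right)} = \frac{27}{4} + Q Z^{2}$ ($S{\left(Q,Z \right)} = Z Q Z + \frac{1}{4} \cdot 27 = Q Z Z + \frac{27}{4} = Q Z^{2} + \frac{27}{4} = \frac{27}{4} + Q Z^{2}$)
$S{\left(213,f{\left(G \right)} \right)} - 2215102 = \left(\frac{27}{4} + 213 \cdot 1^{2}\right) - 2215102 = \left(\frac{27}{4} + 213 \cdot 1\right) - 2215102 = \left(\frac{27}{4} + 213\right) - 2215102 = \frac{879}{4} - 2215102 = - \frac{8859529}{4}$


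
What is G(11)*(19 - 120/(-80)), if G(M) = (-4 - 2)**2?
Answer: 738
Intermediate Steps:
G(M) = 36 (G(M) = (-6)**2 = 36)
G(11)*(19 - 120/(-80)) = 36*(19 - 120/(-80)) = 36*(19 - 120*(-1/80)) = 36*(19 + 3/2) = 36*(41/2) = 738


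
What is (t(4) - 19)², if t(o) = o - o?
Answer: 361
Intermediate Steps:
t(o) = 0
(t(4) - 19)² = (0 - 19)² = (-19)² = 361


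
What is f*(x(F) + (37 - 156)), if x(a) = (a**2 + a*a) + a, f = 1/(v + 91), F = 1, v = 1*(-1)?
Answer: -58/45 ≈ -1.2889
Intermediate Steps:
v = -1
f = 1/90 (f = 1/(-1 + 91) = 1/90 ≈ 0.011111)
x(a) = a + 2*a**2 (x(a) = (a**2 + a**2) + a = 2*a**2 + a = a + 2*a**2)
f*(x(F) + (37 - 156)) = (1*(1 + 2*1) + (37 - 156))/90 = (1*(1 + 2) - 119)/90 = (1*3 - 119)/90 = (3 - 119)/90 = (1/90)*(-116) = -58/45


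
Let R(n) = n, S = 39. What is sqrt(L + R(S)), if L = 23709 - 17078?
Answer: sqrt(6670) ≈ 81.670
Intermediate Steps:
L = 6631
sqrt(L + R(S)) = sqrt(6631 + 39) = sqrt(6670)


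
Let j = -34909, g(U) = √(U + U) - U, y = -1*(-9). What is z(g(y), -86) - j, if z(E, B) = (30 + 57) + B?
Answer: 34910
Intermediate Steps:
y = 9
g(U) = -U + √2*√U (g(U) = √(2*U) - U = √2*√U - U = -U + √2*√U)
z(E, B) = 87 + B
z(g(y), -86) - j = (87 - 86) - 1*(-34909) = 1 + 34909 = 34910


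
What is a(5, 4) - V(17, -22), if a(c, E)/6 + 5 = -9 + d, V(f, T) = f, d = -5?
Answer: -131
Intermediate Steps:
a(c, E) = -114 (a(c, E) = -30 + 6*(-9 - 5) = -30 + 6*(-14) = -30 - 84 = -114)
a(5, 4) - V(17, -22) = -114 - 1*17 = -114 - 17 = -131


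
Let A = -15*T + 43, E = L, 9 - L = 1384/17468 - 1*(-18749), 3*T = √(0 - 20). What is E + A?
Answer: -81650145/4367 - 10*I*√5 ≈ -18697.0 - 22.361*I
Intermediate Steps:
T = 2*I*√5/3 (T = √(0 - 20)/3 = √(-20)/3 = (2*I*√5)/3 = 2*I*√5/3 ≈ 1.4907*I)
L = -81837926/4367 (L = 9 - (1384/17468 - 1*(-18749)) = 9 - (1384*(1/17468) + 18749) = 9 - (346/4367 + 18749) = 9 - 1*81877229/4367 = 9 - 81877229/4367 = -81837926/4367 ≈ -18740.)
E = -81837926/4367 ≈ -18740.
A = 43 - 10*I*√5 (A = -10*I*√5 + 43 = 43 - 10*I*√5 ≈ 43.0 - 22.361*I)
E + A = -81837926/4367 + (43 - 10*I*√5) = -81650145/4367 - 10*I*√5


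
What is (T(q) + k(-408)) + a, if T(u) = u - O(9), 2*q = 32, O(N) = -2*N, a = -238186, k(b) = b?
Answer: -238560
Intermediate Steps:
q = 16 (q = (1/2)*32 = 16)
T(u) = 18 + u (T(u) = u - (-2)*9 = u - 1*(-18) = u + 18 = 18 + u)
(T(q) + k(-408)) + a = ((18 + 16) - 408) - 238186 = (34 - 408) - 238186 = -374 - 238186 = -238560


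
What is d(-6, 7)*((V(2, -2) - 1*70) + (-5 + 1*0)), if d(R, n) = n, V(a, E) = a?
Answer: -511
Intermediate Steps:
d(-6, 7)*((V(2, -2) - 1*70) + (-5 + 1*0)) = 7*((2 - 1*70) + (-5 + 1*0)) = 7*((2 - 70) + (-5 + 0)) = 7*(-68 - 5) = 7*(-73) = -511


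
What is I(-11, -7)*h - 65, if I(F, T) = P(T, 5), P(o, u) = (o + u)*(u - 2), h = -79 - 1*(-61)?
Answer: 43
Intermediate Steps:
h = -18 (h = -79 + 61 = -18)
P(o, u) = (-2 + u)*(o + u) (P(o, u) = (o + u)*(-2 + u) = (-2 + u)*(o + u))
I(F, T) = 15 + 3*T (I(F, T) = 5² - 2*T - 2*5 + T*5 = 25 - 2*T - 10 + 5*T = 15 + 3*T)
I(-11, -7)*h - 65 = (15 + 3*(-7))*(-18) - 65 = (15 - 21)*(-18) - 65 = -6*(-18) - 65 = 108 - 65 = 43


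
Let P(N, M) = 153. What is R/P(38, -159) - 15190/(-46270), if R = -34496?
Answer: -22768655/101133 ≈ -225.14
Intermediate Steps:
R/P(38, -159) - 15190/(-46270) = -34496/153 - 15190/(-46270) = -34496*1/153 - 15190*(-1/46270) = -34496/153 + 217/661 = -22768655/101133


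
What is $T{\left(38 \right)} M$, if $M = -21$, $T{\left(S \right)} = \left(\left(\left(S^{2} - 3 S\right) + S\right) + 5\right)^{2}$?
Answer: $-39587709$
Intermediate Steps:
$T{\left(S \right)} = \left(5 + S^{2} - 2 S\right)^{2}$ ($T{\left(S \right)} = \left(\left(S^{2} - 2 S\right) + 5\right)^{2} = \left(5 + S^{2} - 2 S\right)^{2}$)
$T{\left(38 \right)} M = \left(5 + 38^{2} - 76\right)^{2} \left(-21\right) = \left(5 + 1444 - 76\right)^{2} \left(-21\right) = 1373^{2} \left(-21\right) = 1885129 \left(-21\right) = -39587709$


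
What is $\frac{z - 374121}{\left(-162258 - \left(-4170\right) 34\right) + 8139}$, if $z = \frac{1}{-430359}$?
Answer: $\frac{161006339440}{5310199701} \approx 30.32$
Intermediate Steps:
$z = - \frac{1}{430359} \approx -2.3236 \cdot 10^{-6}$
$\frac{z - 374121}{\left(-162258 - \left(-4170\right) 34\right) + 8139} = \frac{- \frac{1}{430359} - 374121}{\left(-162258 - \left(-4170\right) 34\right) + 8139} = - \frac{161006339440}{430359 \left(\left(-162258 - -141780\right) + 8139\right)} = - \frac{161006339440}{430359 \left(\left(-162258 + 141780\right) + 8139\right)} = - \frac{161006339440}{430359 \left(-20478 + 8139\right)} = - \frac{161006339440}{430359 \left(-12339\right)} = \left(- \frac{161006339440}{430359}\right) \left(- \frac{1}{12339}\right) = \frac{161006339440}{5310199701}$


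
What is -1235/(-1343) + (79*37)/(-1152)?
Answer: -2502869/1547136 ≈ -1.6177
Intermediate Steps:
-1235/(-1343) + (79*37)/(-1152) = -1235*(-1/1343) + 2923*(-1/1152) = 1235/1343 - 2923/1152 = -2502869/1547136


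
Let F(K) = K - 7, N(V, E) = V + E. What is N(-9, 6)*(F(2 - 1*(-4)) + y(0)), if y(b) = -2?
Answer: 9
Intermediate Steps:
N(V, E) = E + V
F(K) = -7 + K
N(-9, 6)*(F(2 - 1*(-4)) + y(0)) = (6 - 9)*((-7 + (2 - 1*(-4))) - 2) = -3*((-7 + (2 + 4)) - 2) = -3*((-7 + 6) - 2) = -3*(-1 - 2) = -3*(-3) = 9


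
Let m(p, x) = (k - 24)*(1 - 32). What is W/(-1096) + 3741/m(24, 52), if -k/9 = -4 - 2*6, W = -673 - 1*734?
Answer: 23623/84940 ≈ 0.27811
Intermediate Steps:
W = -1407 (W = -673 - 734 = -1407)
k = 144 (k = -9*(-4 - 2*6) = -9*(-4 - 12) = -9*(-16) = 144)
m(p, x) = -3720 (m(p, x) = (144 - 24)*(1 - 32) = 120*(-31) = -3720)
W/(-1096) + 3741/m(24, 52) = -1407/(-1096) + 3741/(-3720) = -1407*(-1/1096) + 3741*(-1/3720) = 1407/1096 - 1247/1240 = 23623/84940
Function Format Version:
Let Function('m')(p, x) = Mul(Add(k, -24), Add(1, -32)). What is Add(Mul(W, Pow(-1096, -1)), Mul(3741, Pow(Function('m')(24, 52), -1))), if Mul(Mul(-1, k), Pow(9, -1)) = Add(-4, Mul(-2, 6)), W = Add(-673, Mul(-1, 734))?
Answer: Rational(23623, 84940) ≈ 0.27811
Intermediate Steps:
W = -1407 (W = Add(-673, -734) = -1407)
k = 144 (k = Mul(-9, Add(-4, Mul(-2, 6))) = Mul(-9, Add(-4, -12)) = Mul(-9, -16) = 144)
Function('m')(p, x) = -3720 (Function('m')(p, x) = Mul(Add(144, -24), Add(1, -32)) = Mul(120, -31) = -3720)
Add(Mul(W, Pow(-1096, -1)), Mul(3741, Pow(Function('m')(24, 52), -1))) = Add(Mul(-1407, Pow(-1096, -1)), Mul(3741, Pow(-3720, -1))) = Add(Mul(-1407, Rational(-1, 1096)), Mul(3741, Rational(-1, 3720))) = Add(Rational(1407, 1096), Rational(-1247, 1240)) = Rational(23623, 84940)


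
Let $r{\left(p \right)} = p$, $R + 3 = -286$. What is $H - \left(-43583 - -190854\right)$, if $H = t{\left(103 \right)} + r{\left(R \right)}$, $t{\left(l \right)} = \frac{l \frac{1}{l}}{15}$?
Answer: $- \frac{2213399}{15} \approx -1.4756 \cdot 10^{5}$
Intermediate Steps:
$R = -289$ ($R = -3 - 286 = -289$)
$t{\left(l \right)} = \frac{1}{15}$ ($t{\left(l \right)} = 1 \cdot \frac{1}{15} = \frac{1}{15}$)
$H = - \frac{4334}{15}$ ($H = \frac{1}{15} - 289 = - \frac{4334}{15} \approx -288.93$)
$H - \left(-43583 - -190854\right) = - \frac{4334}{15} - \left(-43583 - -190854\right) = - \frac{4334}{15} - \left(-43583 + 190854\right) = - \frac{4334}{15} - 147271 = - \frac{2213399}{15}$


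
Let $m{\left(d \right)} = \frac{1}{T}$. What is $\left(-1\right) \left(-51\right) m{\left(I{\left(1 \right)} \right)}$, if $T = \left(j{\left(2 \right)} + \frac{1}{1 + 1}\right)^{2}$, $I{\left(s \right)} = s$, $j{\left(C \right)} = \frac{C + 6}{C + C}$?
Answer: $\frac{204}{25} \approx 8.16$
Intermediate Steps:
$j{\left(C \right)} = \frac{6 + C}{2 C}$
$T = \frac{25}{4}$ ($T = \left(\frac{6 + 2}{2 \cdot 2} + \frac{1}{1 + 1}\right)^{2} = \left(\frac{1}{2} \cdot \frac{1}{2} \cdot 8 + \frac{1}{2}\right)^{2} = \left(2 + \frac{1}{2}\right)^{2} = \left(\frac{5}{2}\right)^{2} = \frac{25}{4} \approx 6.25$)
$m{\left(d \right)} = \frac{4}{25}$ ($m{\left(d \right)} = \frac{1}{\frac{25}{4}} = \frac{4}{25}$)
$\left(-1\right) \left(-51\right) m{\left(I{\left(1 \right)} \right)} = \left(-1\right) \left(-51\right) \frac{4}{25} = 51 \cdot \frac{4}{25} = \frac{204}{25}$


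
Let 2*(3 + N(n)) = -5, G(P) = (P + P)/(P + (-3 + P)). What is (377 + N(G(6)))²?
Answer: 552049/4 ≈ 1.3801e+5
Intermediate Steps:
G(P) = 2*P/(-3 + 2*P) (G(P) = (2*P)/(-3 + 2*P) = 2*P/(-3 + 2*P))
N(n) = -11/2 (N(n) = -3 + (½)*(-5) = -3 - 5/2 = -11/2)
(377 + N(G(6)))² = (377 - 11/2)² = (743/2)² = 552049/4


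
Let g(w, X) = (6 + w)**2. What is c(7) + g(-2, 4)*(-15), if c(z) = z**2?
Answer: -191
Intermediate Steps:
c(7) + g(-2, 4)*(-15) = 7**2 + (6 - 2)**2*(-15) = 49 + 4**2*(-15) = 49 + 16*(-15) = 49 - 240 = -191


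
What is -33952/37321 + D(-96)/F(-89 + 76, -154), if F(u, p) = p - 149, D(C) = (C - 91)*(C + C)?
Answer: -450086880/3769421 ≈ -119.40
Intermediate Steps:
D(C) = 2*C*(-91 + C) (D(C) = (-91 + C)*(2*C) = 2*C*(-91 + C))
F(u, p) = -149 + p
-33952/37321 + D(-96)/F(-89 + 76, -154) = -33952/37321 + (2*(-96)*(-91 - 96))/(-149 - 154) = -33952*1/37321 + (2*(-96)*(-187))/(-303) = -33952/37321 + 35904*(-1/303) = -33952/37321 - 11968/101 = -450086880/3769421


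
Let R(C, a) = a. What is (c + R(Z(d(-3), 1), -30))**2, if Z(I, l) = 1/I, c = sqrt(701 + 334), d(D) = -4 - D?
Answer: 1935 - 180*sqrt(115) ≈ 4.7150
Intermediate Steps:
c = 3*sqrt(115) (c = sqrt(1035) = 3*sqrt(115) ≈ 32.171)
(c + R(Z(d(-3), 1), -30))**2 = (3*sqrt(115) - 30)**2 = (-30 + 3*sqrt(115))**2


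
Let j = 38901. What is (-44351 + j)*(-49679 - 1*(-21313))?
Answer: 154594700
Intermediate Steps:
(-44351 + j)*(-49679 - 1*(-21313)) = (-44351 + 38901)*(-49679 - 1*(-21313)) = -5450*(-49679 + 21313) = -5450*(-28366) = 154594700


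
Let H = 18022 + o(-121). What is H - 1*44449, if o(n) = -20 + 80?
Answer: -26367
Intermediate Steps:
o(n) = 60
H = 18082 (H = 18022 + 60 = 18082)
H - 1*44449 = 18082 - 1*44449 = 18082 - 44449 = -26367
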